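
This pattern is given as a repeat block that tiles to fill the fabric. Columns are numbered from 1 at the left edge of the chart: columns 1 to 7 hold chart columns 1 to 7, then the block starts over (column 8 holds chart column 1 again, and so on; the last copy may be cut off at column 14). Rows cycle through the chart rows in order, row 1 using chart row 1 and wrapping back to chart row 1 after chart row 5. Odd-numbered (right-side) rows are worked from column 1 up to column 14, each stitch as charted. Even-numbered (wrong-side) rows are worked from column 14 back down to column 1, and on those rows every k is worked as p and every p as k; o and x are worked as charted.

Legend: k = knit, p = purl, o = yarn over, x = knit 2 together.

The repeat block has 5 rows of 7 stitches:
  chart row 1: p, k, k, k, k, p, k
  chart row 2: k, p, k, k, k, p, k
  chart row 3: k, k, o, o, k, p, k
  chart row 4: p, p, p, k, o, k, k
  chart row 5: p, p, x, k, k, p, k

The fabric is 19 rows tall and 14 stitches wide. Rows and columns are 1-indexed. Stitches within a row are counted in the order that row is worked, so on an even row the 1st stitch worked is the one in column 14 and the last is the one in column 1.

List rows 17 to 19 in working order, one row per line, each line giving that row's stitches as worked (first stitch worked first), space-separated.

Rows as worked:
k p k k k p k k p k k k p k
p k p o o p p p k p o o p p
p p p k o k k p p p k o k k

Derivation:
Row 17: chart row 2, RS - tile across columns 1-14 and work as-is.
Row 18: chart row 3, WS - tiled (columns 1-14): k k o o k p k k k o o k p k; work from column 14 back to 1 with k<->p swapped.
Row 19: chart row 4, RS - tile across columns 1-14 and work as-is.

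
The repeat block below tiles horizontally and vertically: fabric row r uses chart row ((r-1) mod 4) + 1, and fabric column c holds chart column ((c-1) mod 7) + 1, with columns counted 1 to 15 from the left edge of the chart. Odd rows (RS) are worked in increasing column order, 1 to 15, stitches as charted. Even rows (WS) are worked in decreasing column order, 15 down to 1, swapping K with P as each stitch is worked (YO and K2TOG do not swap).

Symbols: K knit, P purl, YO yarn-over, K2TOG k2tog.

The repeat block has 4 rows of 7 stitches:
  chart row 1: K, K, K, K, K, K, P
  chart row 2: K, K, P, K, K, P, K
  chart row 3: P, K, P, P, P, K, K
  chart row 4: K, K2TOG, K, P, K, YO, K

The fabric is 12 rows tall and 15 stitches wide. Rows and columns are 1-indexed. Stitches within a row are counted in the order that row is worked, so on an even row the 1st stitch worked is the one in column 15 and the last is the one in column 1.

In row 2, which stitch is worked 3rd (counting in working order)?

For row 2: chart row = ((2-1) mod 4) + 1 = 2; this is a WS (even) row.
Chart row 2 tiled across columns 1-15: K K P K K P K K K P K K P K K
WS: work from column 15 back to column 1 (reverse the tiled row), swapping K<->P (YO and K2TOG unchanged).
Row 2 as worked: P P K P P K P P P K P P K P P
Stitch 3 in working order -> K

Result:
K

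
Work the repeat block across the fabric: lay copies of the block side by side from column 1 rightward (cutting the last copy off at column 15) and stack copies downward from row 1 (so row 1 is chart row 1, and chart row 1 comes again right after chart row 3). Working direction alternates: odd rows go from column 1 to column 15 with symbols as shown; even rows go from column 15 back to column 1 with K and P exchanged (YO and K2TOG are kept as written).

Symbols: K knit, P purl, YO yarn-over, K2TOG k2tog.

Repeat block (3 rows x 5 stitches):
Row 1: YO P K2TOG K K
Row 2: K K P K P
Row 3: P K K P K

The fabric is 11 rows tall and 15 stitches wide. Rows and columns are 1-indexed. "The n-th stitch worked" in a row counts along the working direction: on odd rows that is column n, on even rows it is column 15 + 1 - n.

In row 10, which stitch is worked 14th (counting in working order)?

Stitch:
K

Derivation:
For row 10: chart row = ((10-1) mod 3) + 1 = 1; this is a WS (even) row.
Chart row 1 tiled across columns 1-15: YO P K2TOG K K YO P K2TOG K K YO P K2TOG K K
Wrong side: read the tiled row from column 15 down to 1 and exchange K with P (leave YO, K2TOG).
Row 10 as worked: P P K2TOG K YO P P K2TOG K YO P P K2TOG K YO
Counting 14 along the worked row gives K.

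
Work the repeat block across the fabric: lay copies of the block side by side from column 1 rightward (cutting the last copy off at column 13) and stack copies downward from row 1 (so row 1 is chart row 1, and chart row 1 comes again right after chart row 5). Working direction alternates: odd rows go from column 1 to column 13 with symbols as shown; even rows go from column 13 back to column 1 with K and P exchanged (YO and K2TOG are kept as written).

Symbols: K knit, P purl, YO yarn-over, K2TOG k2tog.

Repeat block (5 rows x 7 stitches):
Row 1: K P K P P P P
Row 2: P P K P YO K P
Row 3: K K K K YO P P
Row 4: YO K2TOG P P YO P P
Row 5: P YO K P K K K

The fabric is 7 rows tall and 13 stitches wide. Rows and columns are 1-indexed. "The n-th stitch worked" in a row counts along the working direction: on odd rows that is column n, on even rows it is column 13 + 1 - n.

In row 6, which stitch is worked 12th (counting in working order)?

Result:
K

Derivation:
For row 6: chart row = ((6-1) mod 5) + 1 = 1; this is a WS (even) row.
Chart row 1 tiled across columns 1-13: K P K P P P P K P K P P P
WS: work from column 13 back to column 1 (reverse the tiled row), swapping K<->P (YO and K2TOG unchanged).
Row 6 as worked: K K K P K P K K K K P K P
Stitch 12 in working order -> K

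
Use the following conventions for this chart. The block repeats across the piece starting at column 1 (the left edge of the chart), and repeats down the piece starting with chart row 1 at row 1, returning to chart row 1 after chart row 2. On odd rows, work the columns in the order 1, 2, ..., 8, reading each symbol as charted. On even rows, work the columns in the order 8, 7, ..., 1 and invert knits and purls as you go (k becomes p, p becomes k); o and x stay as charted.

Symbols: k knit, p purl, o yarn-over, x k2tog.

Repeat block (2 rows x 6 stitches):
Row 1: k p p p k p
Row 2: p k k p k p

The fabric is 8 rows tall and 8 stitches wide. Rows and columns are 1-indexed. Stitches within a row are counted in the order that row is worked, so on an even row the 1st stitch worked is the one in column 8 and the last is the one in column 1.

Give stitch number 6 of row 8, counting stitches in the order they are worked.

For row 8: chart row = ((8-1) mod 2) + 1 = 2; this is a WS (even) row.
Chart row 2 tiled across columns 1-8: p k k p k p p k
WS row: flip the tiled sequence (start at column 8) and apply k<->p; o and x stay.
Row 8 as worked: p k k p k p p k
Stitch 6 in working order -> p

Stitch:
p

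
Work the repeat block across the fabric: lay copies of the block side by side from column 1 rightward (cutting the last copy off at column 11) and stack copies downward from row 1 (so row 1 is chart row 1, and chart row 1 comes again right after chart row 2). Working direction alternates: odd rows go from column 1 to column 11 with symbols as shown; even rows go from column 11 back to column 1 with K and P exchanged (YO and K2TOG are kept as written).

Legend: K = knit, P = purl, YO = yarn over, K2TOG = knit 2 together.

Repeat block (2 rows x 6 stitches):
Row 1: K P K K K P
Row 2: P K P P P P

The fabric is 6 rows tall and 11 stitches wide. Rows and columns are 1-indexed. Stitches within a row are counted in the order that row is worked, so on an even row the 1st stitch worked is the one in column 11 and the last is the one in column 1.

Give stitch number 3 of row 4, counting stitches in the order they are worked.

Stitch:
K

Derivation:
Row 4 uses chart row ((4-1) mod 2)+1 = 2. Row 4 is even, so WS.
Chart row 2 tiled across columns 1-11: P K P P P P P K P P P
WS row: flip the tiled sequence (start at column 11) and apply K<->P; YO and K2TOG stay.
Row 4 as worked: K K K P K K K K K P K
The 3rd stitch worked is K.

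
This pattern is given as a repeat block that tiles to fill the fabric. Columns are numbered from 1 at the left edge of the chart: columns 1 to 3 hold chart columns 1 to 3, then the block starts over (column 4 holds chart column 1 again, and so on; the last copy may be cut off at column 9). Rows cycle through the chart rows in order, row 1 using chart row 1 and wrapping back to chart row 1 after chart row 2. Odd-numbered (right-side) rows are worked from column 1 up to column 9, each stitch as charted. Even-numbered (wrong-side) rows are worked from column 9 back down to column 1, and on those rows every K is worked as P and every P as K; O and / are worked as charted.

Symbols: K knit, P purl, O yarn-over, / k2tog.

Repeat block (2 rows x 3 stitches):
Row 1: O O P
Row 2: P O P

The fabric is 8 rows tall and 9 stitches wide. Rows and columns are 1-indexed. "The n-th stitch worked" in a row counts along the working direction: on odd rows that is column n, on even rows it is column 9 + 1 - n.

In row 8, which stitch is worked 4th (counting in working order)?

For row 8: chart row = ((8-1) mod 2) + 1 = 2; this is a WS (even) row.
Chart row 2 tiled across columns 1-9: P O P P O P P O P
Wrong side: read the tiled row from column 9 down to 1 and exchange K with P (leave O, /).
Row 8 as worked: K O K K O K K O K
The 4th stitch worked is K.

Stitch:
K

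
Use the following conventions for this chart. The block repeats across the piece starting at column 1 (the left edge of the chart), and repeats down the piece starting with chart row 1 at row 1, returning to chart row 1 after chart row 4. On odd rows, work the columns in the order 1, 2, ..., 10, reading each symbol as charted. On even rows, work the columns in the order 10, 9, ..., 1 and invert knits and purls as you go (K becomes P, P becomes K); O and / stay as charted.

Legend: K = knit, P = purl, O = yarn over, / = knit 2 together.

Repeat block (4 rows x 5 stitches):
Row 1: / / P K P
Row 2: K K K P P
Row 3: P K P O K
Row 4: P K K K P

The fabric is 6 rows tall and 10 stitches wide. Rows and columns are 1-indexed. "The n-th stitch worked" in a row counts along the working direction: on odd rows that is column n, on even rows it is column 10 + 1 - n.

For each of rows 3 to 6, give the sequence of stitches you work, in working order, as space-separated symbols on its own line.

Row 3: chart row 3, RS - tile across columns 1-10 and work as-is.
Row 4: chart row 4, WS - tiled (columns 1-10): P K K K P P K K K P; work from column 10 back to 1 with K<->P swapped.
Row 5: chart row 1, RS - tile across columns 1-10 and work as-is.
Row 6: chart row 2, WS - tiled (columns 1-10): K K K P P K K K P P; work from column 10 back to 1 with K<->P swapped.

Rows as worked:
P K P O K P K P O K
K P P P K K P P P K
/ / P K P / / P K P
K K P P P K K P P P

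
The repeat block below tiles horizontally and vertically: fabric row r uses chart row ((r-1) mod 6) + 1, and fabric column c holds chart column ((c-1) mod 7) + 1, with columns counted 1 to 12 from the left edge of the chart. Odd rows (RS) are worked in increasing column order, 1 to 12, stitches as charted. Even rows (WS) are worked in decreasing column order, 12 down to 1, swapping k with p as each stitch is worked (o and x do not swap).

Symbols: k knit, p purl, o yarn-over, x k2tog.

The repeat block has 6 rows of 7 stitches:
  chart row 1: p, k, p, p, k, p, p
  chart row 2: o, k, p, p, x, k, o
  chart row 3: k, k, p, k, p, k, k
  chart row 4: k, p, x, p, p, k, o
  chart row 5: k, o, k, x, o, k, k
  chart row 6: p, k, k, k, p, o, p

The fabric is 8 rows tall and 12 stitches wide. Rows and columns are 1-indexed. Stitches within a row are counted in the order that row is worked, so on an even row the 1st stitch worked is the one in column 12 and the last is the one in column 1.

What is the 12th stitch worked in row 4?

Result:
p

Derivation:
Row 4 uses chart row ((4-1) mod 6)+1 = 4. Row 4 is even, so WS.
Chart row 4 tiled across columns 1-12: k p x p p k o k p x p p
Wrong side: read the tiled row from column 12 down to 1 and exchange k with p (leave o, x).
Row 4 as worked: k k x k p o p k k x k p
The 12th stitch worked is p.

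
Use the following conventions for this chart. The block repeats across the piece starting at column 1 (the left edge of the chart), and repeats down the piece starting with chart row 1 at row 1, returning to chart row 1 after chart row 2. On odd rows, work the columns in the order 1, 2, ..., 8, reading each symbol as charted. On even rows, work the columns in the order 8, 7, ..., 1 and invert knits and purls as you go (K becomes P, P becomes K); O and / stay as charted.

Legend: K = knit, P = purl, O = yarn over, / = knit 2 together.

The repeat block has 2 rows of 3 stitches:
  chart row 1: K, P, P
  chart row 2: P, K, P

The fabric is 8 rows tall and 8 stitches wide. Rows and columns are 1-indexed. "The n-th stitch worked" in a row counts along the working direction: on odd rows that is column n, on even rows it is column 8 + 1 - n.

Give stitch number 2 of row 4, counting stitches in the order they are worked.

== STITCH ==
K

Derivation:
Row 4: (4-1) mod 2 = 1, so use chart row 2. Even row -> WS.
Chart row 2 tiled across columns 1-8: P K P P K P P K
WS: work from column 8 back to column 1 (reverse the tiled row), swapping K<->P (O and / unchanged).
Row 4 as worked: P K K P K K P K
Stitch 2 in working order -> K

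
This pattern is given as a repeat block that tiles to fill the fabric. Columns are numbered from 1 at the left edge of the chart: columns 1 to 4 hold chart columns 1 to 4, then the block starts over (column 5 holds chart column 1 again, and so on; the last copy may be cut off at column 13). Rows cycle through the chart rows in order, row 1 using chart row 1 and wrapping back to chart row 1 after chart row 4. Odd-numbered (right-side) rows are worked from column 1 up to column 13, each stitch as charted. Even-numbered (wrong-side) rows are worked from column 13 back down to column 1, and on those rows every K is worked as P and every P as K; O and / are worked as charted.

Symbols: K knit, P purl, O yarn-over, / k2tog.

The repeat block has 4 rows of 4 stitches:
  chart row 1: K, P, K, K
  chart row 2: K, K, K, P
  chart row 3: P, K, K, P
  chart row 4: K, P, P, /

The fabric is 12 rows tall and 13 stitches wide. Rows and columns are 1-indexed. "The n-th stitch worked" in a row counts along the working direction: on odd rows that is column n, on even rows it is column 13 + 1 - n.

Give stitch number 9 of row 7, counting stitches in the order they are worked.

Row 7: (7-1) mod 4 = 2, so use chart row 3. Odd row -> RS.
Chart row 3 tiled across columns 1-13: P K K P P K K P P K K P P
RS: work column 1 to column 13, symbols as charted — the tiled row is the row as worked.
Stitch 9 in working order -> P

Result:
P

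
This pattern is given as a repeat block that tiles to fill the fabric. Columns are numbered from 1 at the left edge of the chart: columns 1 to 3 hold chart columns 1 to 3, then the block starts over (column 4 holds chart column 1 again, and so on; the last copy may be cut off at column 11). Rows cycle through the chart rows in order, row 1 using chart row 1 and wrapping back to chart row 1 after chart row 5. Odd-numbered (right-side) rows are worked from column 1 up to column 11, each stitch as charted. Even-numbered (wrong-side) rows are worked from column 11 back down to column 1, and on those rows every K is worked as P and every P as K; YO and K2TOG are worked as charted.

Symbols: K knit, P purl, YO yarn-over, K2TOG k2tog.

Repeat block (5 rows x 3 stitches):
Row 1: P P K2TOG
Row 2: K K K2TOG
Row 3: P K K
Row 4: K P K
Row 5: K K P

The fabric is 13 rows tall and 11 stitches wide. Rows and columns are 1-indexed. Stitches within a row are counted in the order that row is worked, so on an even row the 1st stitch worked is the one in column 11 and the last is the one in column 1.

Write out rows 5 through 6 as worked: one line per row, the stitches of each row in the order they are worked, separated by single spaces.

== ROWS AS WORKED ==
K K P K K P K K P K K
K K K2TOG K K K2TOG K K K2TOG K K

Derivation:
Row 5: chart row 5, RS - tile across columns 1-11 and work as-is.
Row 6: chart row 1, WS - tiled (columns 1-11): P P K2TOG P P K2TOG P P K2TOG P P; work from column 11 back to 1 with K<->P swapped.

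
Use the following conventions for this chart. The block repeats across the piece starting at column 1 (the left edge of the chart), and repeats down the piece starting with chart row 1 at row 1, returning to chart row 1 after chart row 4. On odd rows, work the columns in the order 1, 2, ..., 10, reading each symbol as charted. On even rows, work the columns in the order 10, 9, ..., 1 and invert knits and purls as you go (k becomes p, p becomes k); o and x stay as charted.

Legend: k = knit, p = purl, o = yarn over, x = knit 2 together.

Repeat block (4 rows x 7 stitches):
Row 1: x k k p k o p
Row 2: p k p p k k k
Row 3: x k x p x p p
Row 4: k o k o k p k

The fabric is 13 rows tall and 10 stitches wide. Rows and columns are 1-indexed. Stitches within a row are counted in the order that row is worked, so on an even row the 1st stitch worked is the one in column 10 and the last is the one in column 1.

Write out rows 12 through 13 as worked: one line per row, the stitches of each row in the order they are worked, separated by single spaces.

== ROWS AS WORKED ==
p o p p k p o p o p
x k k p k o p x k k

Derivation:
Row 12: chart row 4, WS - tiled (columns 1-10): k o k o k p k k o k; work from column 10 back to 1 with k<->p swapped.
Row 13: chart row 1, RS - tile across columns 1-10 and work as-is.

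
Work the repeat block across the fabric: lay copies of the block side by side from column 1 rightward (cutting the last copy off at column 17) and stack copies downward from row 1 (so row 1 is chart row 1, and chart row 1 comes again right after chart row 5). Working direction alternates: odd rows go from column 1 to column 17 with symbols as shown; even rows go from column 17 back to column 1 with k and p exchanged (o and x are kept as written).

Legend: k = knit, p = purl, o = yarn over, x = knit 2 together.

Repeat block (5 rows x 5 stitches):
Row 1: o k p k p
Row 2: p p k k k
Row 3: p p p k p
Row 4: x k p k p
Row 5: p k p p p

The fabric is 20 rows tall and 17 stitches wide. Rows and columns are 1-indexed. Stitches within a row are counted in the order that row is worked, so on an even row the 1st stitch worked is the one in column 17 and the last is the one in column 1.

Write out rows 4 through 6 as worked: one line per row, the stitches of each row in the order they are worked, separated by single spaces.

Row 4: chart row 4, WS - tiled (columns 1-17): x k p k p x k p k p x k p k p x k; work from column 17 back to 1 with k<->p swapped.
Row 5: chart row 5, RS - tile across columns 1-17 and work as-is.
Row 6: chart row 1, WS - tiled (columns 1-17): o k p k p o k p k p o k p k p o k; work from column 17 back to 1 with k<->p swapped.

Result:
p x k p k p x k p k p x k p k p x
p k p p p p k p p p p k p p p p k
p o k p k p o k p k p o k p k p o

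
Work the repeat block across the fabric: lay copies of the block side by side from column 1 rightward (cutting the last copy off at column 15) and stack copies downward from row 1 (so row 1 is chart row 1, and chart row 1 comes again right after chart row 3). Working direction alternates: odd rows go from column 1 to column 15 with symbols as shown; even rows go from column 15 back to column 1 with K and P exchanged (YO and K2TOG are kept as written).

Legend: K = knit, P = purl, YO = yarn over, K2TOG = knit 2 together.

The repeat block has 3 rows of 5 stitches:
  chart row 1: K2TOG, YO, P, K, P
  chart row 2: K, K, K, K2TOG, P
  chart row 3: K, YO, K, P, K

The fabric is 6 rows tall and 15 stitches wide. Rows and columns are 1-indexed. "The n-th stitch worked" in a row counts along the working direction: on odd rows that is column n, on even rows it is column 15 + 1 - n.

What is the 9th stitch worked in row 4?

Row 4 uses chart row ((4-1) mod 3)+1 = 1. Row 4 is even, so WS.
Chart row 1 tiled across columns 1-15: K2TOG YO P K P K2TOG YO P K P K2TOG YO P K P
WS row: flip the tiled sequence (start at column 15) and apply K<->P; YO and K2TOG stay.
Row 4 as worked: K P K YO K2TOG K P K YO K2TOG K P K YO K2TOG
The 9th stitch worked is YO.

Result:
YO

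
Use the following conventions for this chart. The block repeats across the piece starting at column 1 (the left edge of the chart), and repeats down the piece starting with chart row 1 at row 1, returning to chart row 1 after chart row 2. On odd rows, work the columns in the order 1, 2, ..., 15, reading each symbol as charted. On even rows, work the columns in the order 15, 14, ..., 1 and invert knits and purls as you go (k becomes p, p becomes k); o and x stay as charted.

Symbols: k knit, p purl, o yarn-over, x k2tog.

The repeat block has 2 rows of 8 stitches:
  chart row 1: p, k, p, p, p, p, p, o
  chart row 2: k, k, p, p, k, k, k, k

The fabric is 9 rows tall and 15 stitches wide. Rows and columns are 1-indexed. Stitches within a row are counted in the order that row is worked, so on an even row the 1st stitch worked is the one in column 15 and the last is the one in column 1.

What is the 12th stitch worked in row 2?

Row 2 uses chart row ((2-1) mod 2)+1 = 2. Row 2 is even, so WS.
Chart row 2 tiled across columns 1-15: k k p p k k k k k k p p k k k
WS: work from column 15 back to column 1 (reverse the tiled row), swapping k<->p (o and x unchanged).
Row 2 as worked: p p p k k p p p p p p k k p p
Counting 12 along the worked row gives k.

Stitch:
k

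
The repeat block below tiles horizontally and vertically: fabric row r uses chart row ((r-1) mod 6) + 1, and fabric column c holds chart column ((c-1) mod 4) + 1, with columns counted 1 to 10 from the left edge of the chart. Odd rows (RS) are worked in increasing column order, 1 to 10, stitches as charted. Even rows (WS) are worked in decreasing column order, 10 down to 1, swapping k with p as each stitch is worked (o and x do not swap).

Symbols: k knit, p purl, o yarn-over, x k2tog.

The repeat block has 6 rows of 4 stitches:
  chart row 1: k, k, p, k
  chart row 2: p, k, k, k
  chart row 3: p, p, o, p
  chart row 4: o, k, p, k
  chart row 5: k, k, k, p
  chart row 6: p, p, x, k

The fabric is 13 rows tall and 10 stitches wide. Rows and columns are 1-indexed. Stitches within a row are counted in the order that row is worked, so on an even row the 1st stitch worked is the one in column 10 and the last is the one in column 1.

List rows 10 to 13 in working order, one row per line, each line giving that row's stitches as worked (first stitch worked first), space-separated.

Result:
p o p k p o p k p o
k k k p k k k p k k
k k p x k k p x k k
k k p k k k p k k k

Derivation:
Row 10: chart row 4, WS - tiled (columns 1-10): o k p k o k p k o k; work from column 10 back to 1 with k<->p swapped.
Row 11: chart row 5, RS - tile across columns 1-10 and work as-is.
Row 12: chart row 6, WS - tiled (columns 1-10): p p x k p p x k p p; work from column 10 back to 1 with k<->p swapped.
Row 13: chart row 1, RS - tile across columns 1-10 and work as-is.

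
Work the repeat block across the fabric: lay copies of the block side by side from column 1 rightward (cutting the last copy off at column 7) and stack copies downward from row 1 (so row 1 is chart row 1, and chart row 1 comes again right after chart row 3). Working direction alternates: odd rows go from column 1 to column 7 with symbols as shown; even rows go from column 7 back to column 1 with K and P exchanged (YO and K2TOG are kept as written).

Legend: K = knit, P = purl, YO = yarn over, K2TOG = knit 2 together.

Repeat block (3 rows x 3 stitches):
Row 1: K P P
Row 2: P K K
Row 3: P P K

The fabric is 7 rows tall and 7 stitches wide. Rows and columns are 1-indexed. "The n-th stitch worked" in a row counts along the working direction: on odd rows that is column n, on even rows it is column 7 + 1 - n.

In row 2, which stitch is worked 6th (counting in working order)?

Row 2: (2-1) mod 3 = 1, so use chart row 2. Even row -> WS.
Chart row 2 tiled across columns 1-7: P K K P K K P
WS row: flip the tiled sequence (start at column 7) and apply K<->P; YO and K2TOG stay.
Row 2 as worked: K P P K P P K
Stitch 6 in working order -> P

Result:
P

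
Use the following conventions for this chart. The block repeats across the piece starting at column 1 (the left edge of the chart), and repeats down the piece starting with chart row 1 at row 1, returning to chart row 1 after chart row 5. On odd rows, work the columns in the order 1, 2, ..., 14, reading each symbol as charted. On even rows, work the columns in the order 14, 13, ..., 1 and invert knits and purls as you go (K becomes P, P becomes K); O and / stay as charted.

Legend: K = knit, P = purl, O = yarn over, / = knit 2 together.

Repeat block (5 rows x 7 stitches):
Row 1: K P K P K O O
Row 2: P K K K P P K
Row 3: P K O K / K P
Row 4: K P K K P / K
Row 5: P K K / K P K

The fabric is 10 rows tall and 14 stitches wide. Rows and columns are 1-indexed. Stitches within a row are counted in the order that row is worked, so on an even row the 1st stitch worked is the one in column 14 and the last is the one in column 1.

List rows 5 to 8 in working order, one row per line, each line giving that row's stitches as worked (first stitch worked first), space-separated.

Rows as worked:
P K K / K P K P K K / K P K
O O P K P K P O O P K P K P
P K K K P P K P K K K P P K
K P / P O P K K P / P O P K

Derivation:
Row 5: chart row 5, RS - tile across columns 1-14 and work as-is.
Row 6: chart row 1, WS - tiled (columns 1-14): K P K P K O O K P K P K O O; work from column 14 back to 1 with K<->P swapped.
Row 7: chart row 2, RS - tile across columns 1-14 and work as-is.
Row 8: chart row 3, WS - tiled (columns 1-14): P K O K / K P P K O K / K P; work from column 14 back to 1 with K<->P swapped.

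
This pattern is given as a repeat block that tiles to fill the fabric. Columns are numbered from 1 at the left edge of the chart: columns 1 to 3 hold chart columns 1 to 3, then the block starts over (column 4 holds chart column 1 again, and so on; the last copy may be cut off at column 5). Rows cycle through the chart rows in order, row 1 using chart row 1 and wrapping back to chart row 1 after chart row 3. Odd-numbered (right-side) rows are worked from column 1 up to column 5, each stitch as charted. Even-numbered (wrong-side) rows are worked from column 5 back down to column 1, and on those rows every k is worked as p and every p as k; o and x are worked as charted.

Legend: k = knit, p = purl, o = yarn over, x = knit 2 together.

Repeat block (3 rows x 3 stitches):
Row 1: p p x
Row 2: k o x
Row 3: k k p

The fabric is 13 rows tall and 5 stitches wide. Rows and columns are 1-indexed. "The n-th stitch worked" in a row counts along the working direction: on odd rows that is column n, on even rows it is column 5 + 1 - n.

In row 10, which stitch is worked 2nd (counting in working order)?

== STITCH ==
k

Derivation:
For row 10: chart row = ((10-1) mod 3) + 1 = 1; this is a WS (even) row.
Chart row 1 tiled across columns 1-5: p p x p p
WS: work from column 5 back to column 1 (reverse the tiled row), swapping k<->p (o and x unchanged).
Row 10 as worked: k k x k k
Stitch 2 in working order -> k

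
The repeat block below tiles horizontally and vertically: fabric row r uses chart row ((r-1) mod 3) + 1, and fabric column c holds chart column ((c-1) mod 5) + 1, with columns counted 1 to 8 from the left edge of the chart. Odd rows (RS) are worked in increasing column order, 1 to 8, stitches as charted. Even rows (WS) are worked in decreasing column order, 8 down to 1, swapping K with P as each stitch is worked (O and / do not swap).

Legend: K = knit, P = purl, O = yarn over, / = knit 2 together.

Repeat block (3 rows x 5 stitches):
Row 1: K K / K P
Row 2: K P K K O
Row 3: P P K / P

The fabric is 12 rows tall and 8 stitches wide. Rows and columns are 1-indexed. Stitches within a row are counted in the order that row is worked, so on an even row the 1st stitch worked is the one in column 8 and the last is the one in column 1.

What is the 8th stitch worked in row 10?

Stitch:
P

Derivation:
For row 10: chart row = ((10-1) mod 3) + 1 = 1; this is a WS (even) row.
Chart row 1 tiled across columns 1-8: K K / K P K K /
Wrong side: read the tiled row from column 8 down to 1 and exchange K with P (leave O, /).
Row 10 as worked: / P P K P / P P
The 8th stitch worked is P.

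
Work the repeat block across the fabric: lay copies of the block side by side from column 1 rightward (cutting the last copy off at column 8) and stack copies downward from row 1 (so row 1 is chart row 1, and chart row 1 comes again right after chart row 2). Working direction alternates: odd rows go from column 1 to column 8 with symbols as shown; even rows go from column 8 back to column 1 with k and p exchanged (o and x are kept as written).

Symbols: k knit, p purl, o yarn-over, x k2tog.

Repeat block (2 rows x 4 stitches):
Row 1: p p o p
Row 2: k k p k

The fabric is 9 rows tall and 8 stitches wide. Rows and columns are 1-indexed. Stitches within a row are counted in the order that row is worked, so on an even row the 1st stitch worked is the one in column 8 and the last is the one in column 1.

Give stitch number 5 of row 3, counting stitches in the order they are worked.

For row 3: chart row = ((3-1) mod 2) + 1 = 1; this is a RS (odd) row.
Chart row 1 tiled across columns 1-8: p p o p p p o p
RS: work column 1 to column 8, symbols as charted — the tiled row is the row as worked.
Stitch 5 in working order -> p

Result:
p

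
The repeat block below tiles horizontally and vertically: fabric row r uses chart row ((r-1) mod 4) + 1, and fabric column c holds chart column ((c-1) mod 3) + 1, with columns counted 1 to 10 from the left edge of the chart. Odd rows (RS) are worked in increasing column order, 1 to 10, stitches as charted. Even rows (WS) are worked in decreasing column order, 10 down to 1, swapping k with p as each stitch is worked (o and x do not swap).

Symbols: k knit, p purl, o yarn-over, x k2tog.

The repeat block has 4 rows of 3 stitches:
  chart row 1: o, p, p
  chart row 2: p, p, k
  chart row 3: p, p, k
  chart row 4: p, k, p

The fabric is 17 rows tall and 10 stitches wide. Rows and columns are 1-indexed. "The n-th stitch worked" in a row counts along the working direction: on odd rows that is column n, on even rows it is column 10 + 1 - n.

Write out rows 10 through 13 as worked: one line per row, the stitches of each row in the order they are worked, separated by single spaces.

== ROWS AS WORKED ==
k p k k p k k p k k
p p k p p k p p k p
k k p k k p k k p k
o p p o p p o p p o

Derivation:
Row 10: chart row 2, WS - tiled (columns 1-10): p p k p p k p p k p; work from column 10 back to 1 with k<->p swapped.
Row 11: chart row 3, RS - tile across columns 1-10 and work as-is.
Row 12: chart row 4, WS - tiled (columns 1-10): p k p p k p p k p p; work from column 10 back to 1 with k<->p swapped.
Row 13: chart row 1, RS - tile across columns 1-10 and work as-is.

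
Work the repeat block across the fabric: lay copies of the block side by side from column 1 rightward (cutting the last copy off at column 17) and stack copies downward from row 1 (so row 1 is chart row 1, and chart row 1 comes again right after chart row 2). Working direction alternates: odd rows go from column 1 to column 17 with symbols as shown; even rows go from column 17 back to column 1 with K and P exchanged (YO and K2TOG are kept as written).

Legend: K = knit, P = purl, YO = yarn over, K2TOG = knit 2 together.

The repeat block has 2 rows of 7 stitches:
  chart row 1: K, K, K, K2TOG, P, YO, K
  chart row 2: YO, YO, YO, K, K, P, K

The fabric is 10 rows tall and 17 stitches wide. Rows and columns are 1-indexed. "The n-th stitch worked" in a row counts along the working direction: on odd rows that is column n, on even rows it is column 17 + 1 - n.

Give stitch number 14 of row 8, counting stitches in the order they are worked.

Stitch:
P

Derivation:
Row 8 uses chart row ((8-1) mod 2)+1 = 2. Row 8 is even, so WS.
Chart row 2 tiled across columns 1-17: YO YO YO K K P K YO YO YO K K P K YO YO YO
WS: work from column 17 back to column 1 (reverse the tiled row), swapping K<->P (YO and K2TOG unchanged).
Row 8 as worked: YO YO YO P K P P YO YO YO P K P P YO YO YO
The 14th stitch worked is P.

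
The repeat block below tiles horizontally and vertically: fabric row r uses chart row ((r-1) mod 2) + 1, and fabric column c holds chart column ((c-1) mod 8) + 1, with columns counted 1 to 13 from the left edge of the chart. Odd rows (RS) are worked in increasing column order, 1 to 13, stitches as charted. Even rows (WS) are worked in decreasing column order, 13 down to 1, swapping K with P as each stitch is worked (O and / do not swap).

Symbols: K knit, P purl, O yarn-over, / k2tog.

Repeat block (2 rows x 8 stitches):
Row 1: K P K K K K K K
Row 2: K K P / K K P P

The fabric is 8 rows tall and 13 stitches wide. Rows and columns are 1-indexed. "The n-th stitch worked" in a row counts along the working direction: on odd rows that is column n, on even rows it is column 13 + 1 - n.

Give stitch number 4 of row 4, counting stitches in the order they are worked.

Row 4: (4-1) mod 2 = 1, so use chart row 2. Even row -> WS.
Chart row 2 tiled across columns 1-13: K K P / K K P P K K P / K
WS: work from column 13 back to column 1 (reverse the tiled row), swapping K<->P (O and / unchanged).
Row 4 as worked: P / K P P K K P P / K P P
The 4th stitch worked is P.

Stitch:
P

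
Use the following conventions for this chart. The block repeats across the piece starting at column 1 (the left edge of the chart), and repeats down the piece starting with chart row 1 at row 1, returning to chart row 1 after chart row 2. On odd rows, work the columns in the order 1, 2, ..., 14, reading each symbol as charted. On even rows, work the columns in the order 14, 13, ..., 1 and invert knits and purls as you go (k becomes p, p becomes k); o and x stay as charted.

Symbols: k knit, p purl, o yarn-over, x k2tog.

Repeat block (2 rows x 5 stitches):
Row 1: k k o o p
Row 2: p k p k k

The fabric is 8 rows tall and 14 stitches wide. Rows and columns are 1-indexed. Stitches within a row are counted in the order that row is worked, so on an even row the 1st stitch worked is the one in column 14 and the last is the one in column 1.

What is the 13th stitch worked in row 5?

Result:
o

Derivation:
Row 5 uses chart row ((5-1) mod 2)+1 = 1. Row 5 is odd, so RS.
Chart row 1 tiled across columns 1-14: k k o o p k k o o p k k o o
RS row: no reversal, no swap; stitch n worked = column n.
The 13th stitch worked is o.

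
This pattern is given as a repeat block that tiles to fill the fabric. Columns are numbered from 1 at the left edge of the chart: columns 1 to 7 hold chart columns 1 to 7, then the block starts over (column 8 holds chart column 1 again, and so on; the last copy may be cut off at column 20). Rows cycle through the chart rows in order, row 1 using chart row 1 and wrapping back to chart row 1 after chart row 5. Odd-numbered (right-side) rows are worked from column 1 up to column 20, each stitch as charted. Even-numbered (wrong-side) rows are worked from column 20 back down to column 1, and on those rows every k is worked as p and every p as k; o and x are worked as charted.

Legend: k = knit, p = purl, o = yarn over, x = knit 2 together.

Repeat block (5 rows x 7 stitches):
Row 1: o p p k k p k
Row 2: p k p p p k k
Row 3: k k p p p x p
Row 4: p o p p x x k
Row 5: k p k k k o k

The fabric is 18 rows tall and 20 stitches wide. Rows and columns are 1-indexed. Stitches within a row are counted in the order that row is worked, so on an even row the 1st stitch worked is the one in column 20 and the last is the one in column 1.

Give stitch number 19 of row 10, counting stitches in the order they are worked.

Stitch:
k

Derivation:
Row 10: (10-1) mod 5 = 4, so use chart row 5. Even row -> WS.
Chart row 5 tiled across columns 1-20: k p k k k o k k p k k k o k k p k k k o
Wrong side: read the tiled row from column 20 down to 1 and exchange k with p (leave o, x).
Row 10 as worked: o p p p k p p o p p p k p p o p p p k p
The 19th stitch worked is k.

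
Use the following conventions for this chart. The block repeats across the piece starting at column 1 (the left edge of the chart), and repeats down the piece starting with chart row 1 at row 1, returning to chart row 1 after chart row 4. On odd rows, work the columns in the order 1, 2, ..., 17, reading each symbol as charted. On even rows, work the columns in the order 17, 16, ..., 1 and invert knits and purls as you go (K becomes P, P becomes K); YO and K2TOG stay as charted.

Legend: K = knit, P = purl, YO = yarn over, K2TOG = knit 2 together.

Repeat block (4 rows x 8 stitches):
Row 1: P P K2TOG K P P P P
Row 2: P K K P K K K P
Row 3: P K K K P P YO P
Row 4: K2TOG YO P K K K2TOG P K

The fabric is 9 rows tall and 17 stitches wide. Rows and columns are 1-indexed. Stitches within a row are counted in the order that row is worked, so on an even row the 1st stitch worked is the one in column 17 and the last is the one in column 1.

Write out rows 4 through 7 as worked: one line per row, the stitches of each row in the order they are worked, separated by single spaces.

Row 4: chart row 4, WS - tiled (columns 1-17): K2TOG YO P K K K2TOG P K K2TOG YO P K K K2TOG P K K2TOG; work from column 17 back to 1 with K<->P swapped.
Row 5: chart row 1, RS - tile across columns 1-17 and work as-is.
Row 6: chart row 2, WS - tiled (columns 1-17): P K K P K K K P P K K P K K K P P; work from column 17 back to 1 with K<->P swapped.
Row 7: chart row 3, RS - tile across columns 1-17 and work as-is.

Result:
K2TOG P K K2TOG P P K YO K2TOG P K K2TOG P P K YO K2TOG
P P K2TOG K P P P P P P K2TOG K P P P P P
K K P P P K P P K K P P P K P P K
P K K K P P YO P P K K K P P YO P P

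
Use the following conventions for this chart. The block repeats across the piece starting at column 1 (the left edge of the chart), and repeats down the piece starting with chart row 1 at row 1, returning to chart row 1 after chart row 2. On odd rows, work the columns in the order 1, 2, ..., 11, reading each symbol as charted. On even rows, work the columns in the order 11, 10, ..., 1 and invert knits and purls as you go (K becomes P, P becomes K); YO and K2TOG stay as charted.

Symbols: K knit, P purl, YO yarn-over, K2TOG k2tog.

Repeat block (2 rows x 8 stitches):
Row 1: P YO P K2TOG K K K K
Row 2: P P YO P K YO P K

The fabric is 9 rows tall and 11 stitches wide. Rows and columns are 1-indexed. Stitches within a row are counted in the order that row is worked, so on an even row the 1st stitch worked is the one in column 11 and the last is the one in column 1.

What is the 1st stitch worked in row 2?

For row 2: chart row = ((2-1) mod 2) + 1 = 2; this is a WS (even) row.
Chart row 2 tiled across columns 1-11: P P YO P K YO P K P P YO
WS: work from column 11 back to column 1 (reverse the tiled row), swapping K<->P (YO and K2TOG unchanged).
Row 2 as worked: YO K K P K YO P K YO K K
The 1st stitch worked is YO.

Stitch:
YO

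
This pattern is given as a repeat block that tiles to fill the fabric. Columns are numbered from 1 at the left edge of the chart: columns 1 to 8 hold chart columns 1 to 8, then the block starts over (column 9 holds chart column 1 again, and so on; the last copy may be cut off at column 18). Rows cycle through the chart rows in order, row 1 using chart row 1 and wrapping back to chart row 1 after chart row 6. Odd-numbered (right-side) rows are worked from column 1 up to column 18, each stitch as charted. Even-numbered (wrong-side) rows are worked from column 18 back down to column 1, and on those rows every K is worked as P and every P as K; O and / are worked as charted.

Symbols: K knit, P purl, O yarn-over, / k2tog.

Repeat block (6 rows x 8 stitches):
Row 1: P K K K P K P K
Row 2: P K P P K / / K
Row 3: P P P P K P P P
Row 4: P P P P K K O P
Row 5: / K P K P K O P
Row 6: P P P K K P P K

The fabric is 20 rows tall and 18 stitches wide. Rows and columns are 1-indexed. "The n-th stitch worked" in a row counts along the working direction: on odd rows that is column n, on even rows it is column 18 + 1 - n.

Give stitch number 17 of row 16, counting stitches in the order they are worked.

== STITCH ==
K

Derivation:
Row 16: (16-1) mod 6 = 3, so use chart row 4. Even row -> WS.
Chart row 4 tiled across columns 1-18: P P P P K K O P P P P P K K O P P P
WS: work from column 18 back to column 1 (reverse the tiled row), swapping K<->P (O and / unchanged).
Row 16 as worked: K K K O P P K K K K K O P P K K K K
Counting 17 along the worked row gives K.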